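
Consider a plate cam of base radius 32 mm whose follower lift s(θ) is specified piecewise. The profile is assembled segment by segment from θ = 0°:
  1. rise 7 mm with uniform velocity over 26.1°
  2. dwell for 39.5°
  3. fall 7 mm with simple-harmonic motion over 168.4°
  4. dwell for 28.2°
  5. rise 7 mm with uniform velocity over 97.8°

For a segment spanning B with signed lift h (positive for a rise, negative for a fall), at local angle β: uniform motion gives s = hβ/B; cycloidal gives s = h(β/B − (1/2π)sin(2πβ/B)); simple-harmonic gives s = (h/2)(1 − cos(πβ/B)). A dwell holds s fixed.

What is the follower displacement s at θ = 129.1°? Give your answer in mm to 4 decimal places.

seg 1 [0°–26.1°] uniform, h=7: full span → s += 7 → s = 7.0000
seg 2 [26.1°–65.6°] dwell: s stays 7.0000
seg 3 [65.6°–234°] simple-harmonic, h=-7: θ=129.1° here. β=63.5, B=168.4. -7/2·(1 − cos(π·0.3771)) = -2.1817 → s = 4.8183

4.8183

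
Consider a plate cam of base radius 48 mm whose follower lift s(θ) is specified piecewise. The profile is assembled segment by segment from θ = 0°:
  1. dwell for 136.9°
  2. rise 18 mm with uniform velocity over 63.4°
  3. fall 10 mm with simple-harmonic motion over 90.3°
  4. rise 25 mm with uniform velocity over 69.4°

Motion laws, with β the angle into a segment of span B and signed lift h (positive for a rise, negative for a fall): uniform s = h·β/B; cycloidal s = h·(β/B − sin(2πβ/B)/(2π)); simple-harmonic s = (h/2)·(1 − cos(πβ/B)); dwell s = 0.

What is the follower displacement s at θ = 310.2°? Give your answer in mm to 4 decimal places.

seg 1 [0°–136.9°] dwell: s stays 0.0000
seg 2 [136.9°–200.3°] uniform, h=18: full span → s += 18 → s = 18.0000
seg 3 [200.3°–290.6°] simple-harmonic, h=-10: full span → s += -10 → s = 8.0000
seg 4 [290.6°–360°] uniform, h=25: θ=310.2° here. β=19.6, B=69.4. 25·19.6/69.4 = 7.0605 → s = 15.0605

15.0605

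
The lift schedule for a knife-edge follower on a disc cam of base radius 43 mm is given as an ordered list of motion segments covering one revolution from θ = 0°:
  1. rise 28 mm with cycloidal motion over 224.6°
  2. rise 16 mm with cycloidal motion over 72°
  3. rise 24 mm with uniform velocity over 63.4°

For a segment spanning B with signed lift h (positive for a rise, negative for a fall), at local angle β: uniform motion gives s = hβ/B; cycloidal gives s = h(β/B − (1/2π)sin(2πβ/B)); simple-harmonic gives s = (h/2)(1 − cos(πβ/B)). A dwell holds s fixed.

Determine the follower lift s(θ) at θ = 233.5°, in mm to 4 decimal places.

seg 1 [0°–224.6°] cycloidal, h=28: full span → s += 28 → s = 28.0000
seg 2 [224.6°–296.6°] cycloidal, h=16: θ=233.5° here. β=8.9, B=72. 16·(0.1236 − sin(2π·0.1236)/(2π)) = 0.1929 → s = 28.1929

28.1929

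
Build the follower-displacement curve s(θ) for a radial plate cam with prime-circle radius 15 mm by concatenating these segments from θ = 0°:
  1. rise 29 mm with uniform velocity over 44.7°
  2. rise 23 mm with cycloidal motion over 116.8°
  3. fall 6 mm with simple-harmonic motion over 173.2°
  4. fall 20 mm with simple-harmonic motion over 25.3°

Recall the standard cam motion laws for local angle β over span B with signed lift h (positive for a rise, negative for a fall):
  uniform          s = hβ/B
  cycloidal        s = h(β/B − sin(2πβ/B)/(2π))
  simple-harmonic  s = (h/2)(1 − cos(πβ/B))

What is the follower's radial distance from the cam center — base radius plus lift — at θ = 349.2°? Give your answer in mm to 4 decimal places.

seg 1 [0°–44.7°] uniform, h=29: full span → s += 29 → s = 29.0000
seg 2 [44.7°–161.5°] cycloidal, h=23: full span → s += 23 → s = 52.0000
seg 3 [161.5°–334.7°] simple-harmonic, h=-6: full span → s += -6 → s = 46.0000
seg 4 [334.7°–360°] simple-harmonic, h=-20: θ=349.2° here. β=14.5, B=25.3. -20/2·(1 − cos(π·0.5731)) = -12.2771 → s = 33.7229
radial distance = base radius + s = 15 + 33.7229 = 48.7229

48.7229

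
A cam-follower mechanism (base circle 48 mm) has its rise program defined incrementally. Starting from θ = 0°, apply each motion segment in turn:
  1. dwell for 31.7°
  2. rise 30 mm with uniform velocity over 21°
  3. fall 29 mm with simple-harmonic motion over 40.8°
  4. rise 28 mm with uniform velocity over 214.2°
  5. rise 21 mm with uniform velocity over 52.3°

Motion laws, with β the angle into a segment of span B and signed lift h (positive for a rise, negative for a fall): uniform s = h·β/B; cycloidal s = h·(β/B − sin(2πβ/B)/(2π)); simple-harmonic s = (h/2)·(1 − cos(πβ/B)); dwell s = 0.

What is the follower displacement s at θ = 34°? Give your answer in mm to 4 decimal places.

seg 1 [0°–31.7°] dwell: s stays 0.0000
seg 2 [31.7°–52.7°] uniform, h=30: θ=34° here. β=2.3, B=21. 30·2.3/21 = 3.2857 → s = 3.2857

3.2857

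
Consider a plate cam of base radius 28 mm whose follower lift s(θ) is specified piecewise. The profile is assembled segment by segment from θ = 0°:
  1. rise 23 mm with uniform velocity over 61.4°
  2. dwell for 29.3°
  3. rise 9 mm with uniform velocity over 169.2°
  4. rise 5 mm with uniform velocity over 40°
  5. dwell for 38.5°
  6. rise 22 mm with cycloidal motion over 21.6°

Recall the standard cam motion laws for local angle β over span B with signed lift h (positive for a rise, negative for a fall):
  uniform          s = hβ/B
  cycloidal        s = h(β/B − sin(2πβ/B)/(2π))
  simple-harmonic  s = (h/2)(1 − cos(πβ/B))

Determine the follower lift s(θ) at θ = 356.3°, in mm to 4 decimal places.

seg 1 [0°–61.4°] uniform, h=23: full span → s += 23 → s = 23.0000
seg 2 [61.4°–90.7°] dwell: s stays 23.0000
seg 3 [90.7°–259.9°] uniform, h=9: full span → s += 9 → s = 32.0000
seg 4 [259.9°–299.9°] uniform, h=5: full span → s += 5 → s = 37.0000
seg 5 [299.9°–338.4°] dwell: s stays 37.0000
seg 6 [338.4°–360°] cycloidal, h=22: θ=356.3° here. β=17.9, B=21.6. 22·(0.8287 − sin(2π·0.8287)/(2π)) = 21.3134 → s = 58.3134

58.3134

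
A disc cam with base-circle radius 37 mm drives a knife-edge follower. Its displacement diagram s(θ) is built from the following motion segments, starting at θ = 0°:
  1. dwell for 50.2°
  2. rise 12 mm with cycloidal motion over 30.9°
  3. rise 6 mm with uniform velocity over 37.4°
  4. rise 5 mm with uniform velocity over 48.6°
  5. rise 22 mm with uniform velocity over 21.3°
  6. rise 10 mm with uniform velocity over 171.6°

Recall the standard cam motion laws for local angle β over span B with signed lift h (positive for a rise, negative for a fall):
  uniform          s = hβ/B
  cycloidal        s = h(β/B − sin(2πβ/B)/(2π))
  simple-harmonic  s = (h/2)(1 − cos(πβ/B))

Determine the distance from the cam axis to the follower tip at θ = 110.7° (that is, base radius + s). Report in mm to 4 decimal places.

seg 1 [0°–50.2°] dwell: s stays 0.0000
seg 2 [50.2°–81.1°] cycloidal, h=12: full span → s += 12 → s = 12.0000
seg 3 [81.1°–118.5°] uniform, h=6: θ=110.7° here. β=29.6, B=37.4. 6·29.6/37.4 = 4.7487 → s = 16.7487
radial distance = base radius + s = 37 + 16.7487 = 53.7487

53.7487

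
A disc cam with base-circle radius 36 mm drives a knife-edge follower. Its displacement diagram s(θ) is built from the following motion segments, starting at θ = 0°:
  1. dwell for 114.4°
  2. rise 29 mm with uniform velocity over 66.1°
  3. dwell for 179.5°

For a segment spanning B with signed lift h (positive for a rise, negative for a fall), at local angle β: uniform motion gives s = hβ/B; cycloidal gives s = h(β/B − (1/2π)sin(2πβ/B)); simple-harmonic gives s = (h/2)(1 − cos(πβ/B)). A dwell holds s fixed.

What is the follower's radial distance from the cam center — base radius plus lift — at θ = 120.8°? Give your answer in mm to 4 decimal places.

seg 1 [0°–114.4°] dwell: s stays 0.0000
seg 2 [114.4°–180.5°] uniform, h=29: θ=120.8° here. β=6.4, B=66.1. 29·6.4/66.1 = 2.8079 → s = 2.8079
radial distance = base radius + s = 36 + 2.8079 = 38.8079

38.8079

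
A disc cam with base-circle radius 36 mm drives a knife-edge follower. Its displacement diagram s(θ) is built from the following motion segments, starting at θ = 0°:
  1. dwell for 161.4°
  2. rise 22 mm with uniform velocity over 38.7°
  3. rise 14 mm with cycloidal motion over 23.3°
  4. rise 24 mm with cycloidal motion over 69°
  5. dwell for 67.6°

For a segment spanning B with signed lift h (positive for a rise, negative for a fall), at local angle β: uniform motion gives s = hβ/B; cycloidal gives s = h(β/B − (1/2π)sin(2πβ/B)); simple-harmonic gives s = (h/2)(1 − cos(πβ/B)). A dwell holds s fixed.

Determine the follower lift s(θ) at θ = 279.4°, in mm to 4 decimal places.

seg 1 [0°–161.4°] dwell: s stays 0.0000
seg 2 [161.4°–200.1°] uniform, h=22: full span → s += 22 → s = 22.0000
seg 3 [200.1°–223.4°] cycloidal, h=14: full span → s += 14 → s = 36.0000
seg 4 [223.4°–292.4°] cycloidal, h=24: θ=279.4° here. β=56, B=69. 24·(0.8116 − sin(2π·0.8116)/(2π)) = 23.0155 → s = 59.0155

59.0155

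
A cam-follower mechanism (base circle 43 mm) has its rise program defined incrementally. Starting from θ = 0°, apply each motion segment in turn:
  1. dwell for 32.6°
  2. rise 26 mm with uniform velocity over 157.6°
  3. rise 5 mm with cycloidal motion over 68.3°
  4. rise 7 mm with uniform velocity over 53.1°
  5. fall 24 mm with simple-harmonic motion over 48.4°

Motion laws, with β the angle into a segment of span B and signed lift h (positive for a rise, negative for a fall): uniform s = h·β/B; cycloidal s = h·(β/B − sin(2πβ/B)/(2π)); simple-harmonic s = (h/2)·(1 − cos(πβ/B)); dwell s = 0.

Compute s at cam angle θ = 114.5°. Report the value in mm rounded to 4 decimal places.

seg 1 [0°–32.6°] dwell: s stays 0.0000
seg 2 [32.6°–190.2°] uniform, h=26: θ=114.5° here. β=81.9, B=157.6. 26·81.9/157.6 = 13.5114 → s = 13.5114

13.5114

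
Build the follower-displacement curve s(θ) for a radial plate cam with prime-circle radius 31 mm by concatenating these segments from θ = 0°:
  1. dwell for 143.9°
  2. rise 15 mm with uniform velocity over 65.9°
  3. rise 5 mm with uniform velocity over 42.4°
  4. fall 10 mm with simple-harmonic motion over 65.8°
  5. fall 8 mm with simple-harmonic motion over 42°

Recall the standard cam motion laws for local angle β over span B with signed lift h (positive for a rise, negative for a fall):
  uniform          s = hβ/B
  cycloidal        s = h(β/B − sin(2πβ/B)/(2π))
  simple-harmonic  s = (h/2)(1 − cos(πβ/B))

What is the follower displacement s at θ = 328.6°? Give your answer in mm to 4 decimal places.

seg 1 [0°–143.9°] dwell: s stays 0.0000
seg 2 [143.9°–209.8°] uniform, h=15: full span → s += 15 → s = 15.0000
seg 3 [209.8°–252.2°] uniform, h=5: full span → s += 5 → s = 20.0000
seg 4 [252.2°–318°] simple-harmonic, h=-10: full span → s += -10 → s = 10.0000
seg 5 [318°–360°] simple-harmonic, h=-8: θ=328.6° here. β=10.6, B=42. -8/2·(1 − cos(π·0.2524)) = -1.1928 → s = 8.8072

8.8072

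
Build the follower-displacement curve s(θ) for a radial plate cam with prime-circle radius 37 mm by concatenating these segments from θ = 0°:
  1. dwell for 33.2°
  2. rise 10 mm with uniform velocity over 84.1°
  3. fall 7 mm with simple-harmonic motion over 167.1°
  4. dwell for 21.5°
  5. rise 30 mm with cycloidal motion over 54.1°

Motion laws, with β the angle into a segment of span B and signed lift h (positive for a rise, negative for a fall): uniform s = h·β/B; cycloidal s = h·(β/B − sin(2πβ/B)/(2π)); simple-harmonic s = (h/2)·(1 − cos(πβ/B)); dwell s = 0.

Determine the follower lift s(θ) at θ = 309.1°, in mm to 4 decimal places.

seg 1 [0°–33.2°] dwell: s stays 0.0000
seg 2 [33.2°–117.3°] uniform, h=10: full span → s += 10 → s = 10.0000
seg 3 [117.3°–284.4°] simple-harmonic, h=-7: full span → s += -7 → s = 3.0000
seg 4 [284.4°–305.9°] dwell: s stays 3.0000
seg 5 [305.9°–360°] cycloidal, h=30: θ=309.1° here. β=3.2, B=54.1. 30·(0.0591 − sin(2π·0.0591)/(2π)) = 0.0406 → s = 3.0406

3.0406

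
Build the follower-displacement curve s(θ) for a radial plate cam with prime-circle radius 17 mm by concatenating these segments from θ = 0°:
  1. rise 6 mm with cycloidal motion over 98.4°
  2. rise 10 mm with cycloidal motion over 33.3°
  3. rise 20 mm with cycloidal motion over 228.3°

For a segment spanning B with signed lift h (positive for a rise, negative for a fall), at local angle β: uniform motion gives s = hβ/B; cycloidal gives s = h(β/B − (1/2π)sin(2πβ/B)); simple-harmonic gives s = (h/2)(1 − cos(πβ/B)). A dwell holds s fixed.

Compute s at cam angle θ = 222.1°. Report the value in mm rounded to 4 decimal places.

seg 1 [0°–98.4°] cycloidal, h=6: full span → s += 6 → s = 6.0000
seg 2 [98.4°–131.7°] cycloidal, h=10: full span → s += 10 → s = 16.0000
seg 3 [131.7°–360°] cycloidal, h=20: θ=222.1° here. β=90.4, B=228.3. 20·(0.3960 − sin(2π·0.3960)/(2π)) = 5.9838 → s = 21.9838

21.9838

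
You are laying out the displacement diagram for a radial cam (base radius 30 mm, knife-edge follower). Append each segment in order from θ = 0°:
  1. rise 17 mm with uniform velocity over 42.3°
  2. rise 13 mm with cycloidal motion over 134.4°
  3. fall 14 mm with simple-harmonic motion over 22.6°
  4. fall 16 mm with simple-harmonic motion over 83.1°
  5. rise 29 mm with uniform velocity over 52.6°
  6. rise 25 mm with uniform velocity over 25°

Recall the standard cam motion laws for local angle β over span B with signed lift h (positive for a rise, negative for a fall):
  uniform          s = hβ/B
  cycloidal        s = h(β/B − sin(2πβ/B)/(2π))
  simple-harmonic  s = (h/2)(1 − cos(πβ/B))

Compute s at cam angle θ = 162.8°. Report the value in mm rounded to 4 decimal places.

seg 1 [0°–42.3°] uniform, h=17: full span → s += 17 → s = 17.0000
seg 2 [42.3°–176.7°] cycloidal, h=13: θ=162.8° here. β=120.5, B=134.4. 13·(0.8966 − sin(2π·0.8966)/(2π)) = 12.9074 → s = 29.9074

29.9074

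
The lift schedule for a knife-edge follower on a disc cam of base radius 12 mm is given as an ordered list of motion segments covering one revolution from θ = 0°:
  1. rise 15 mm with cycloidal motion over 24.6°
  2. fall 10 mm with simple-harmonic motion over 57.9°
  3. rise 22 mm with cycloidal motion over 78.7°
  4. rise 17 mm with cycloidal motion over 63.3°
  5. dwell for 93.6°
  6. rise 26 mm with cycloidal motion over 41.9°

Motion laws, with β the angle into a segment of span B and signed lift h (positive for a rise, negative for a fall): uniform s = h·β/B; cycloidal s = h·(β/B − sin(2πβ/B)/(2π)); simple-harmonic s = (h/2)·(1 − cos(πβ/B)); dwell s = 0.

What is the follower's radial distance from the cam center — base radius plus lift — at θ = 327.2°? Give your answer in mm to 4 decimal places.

seg 1 [0°–24.6°] cycloidal, h=15: full span → s += 15 → s = 15.0000
seg 2 [24.6°–82.5°] simple-harmonic, h=-10: full span → s += -10 → s = 5.0000
seg 3 [82.5°–161.2°] cycloidal, h=22: full span → s += 22 → s = 27.0000
seg 4 [161.2°–224.5°] cycloidal, h=17: full span → s += 17 → s = 44.0000
seg 5 [224.5°–318.1°] dwell: s stays 44.0000
seg 6 [318.1°–360°] cycloidal, h=26: θ=327.2° here. β=9.1, B=41.9. 26·(0.2172 − sin(2π·0.2172)/(2π)) = 1.5964 → s = 45.5964
radial distance = base radius + s = 12 + 45.5964 = 57.5964

57.5964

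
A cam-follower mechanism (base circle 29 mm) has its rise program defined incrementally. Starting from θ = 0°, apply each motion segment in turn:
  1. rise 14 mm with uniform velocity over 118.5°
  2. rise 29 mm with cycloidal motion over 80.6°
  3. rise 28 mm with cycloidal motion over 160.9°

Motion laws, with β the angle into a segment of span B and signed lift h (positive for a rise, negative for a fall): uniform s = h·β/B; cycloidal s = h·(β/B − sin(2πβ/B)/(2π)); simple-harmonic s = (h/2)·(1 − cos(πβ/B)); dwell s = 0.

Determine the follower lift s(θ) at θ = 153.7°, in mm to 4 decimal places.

seg 1 [0°–118.5°] uniform, h=14: full span → s += 14 → s = 14.0000
seg 2 [118.5°–199.1°] cycloidal, h=29: θ=153.7° here. β=35.2, B=80.6. 29·(0.4367 − sin(2π·0.4367)/(2π)) = 10.8780 → s = 24.8780

24.8780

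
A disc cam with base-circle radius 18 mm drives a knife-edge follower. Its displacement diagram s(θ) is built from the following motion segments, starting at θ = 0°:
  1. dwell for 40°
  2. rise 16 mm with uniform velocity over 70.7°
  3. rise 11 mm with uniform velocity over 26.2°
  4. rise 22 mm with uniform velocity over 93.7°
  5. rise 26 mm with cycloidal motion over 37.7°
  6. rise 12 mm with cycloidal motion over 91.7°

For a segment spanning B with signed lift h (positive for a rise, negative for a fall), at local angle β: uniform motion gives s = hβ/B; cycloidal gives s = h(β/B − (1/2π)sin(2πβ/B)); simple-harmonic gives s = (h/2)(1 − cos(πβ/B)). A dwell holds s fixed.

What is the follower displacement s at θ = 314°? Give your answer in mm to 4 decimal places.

seg 1 [0°–40°] dwell: s stays 0.0000
seg 2 [40°–110.7°] uniform, h=16: full span → s += 16 → s = 16.0000
seg 3 [110.7°–136.9°] uniform, h=11: full span → s += 11 → s = 27.0000
seg 4 [136.9°–230.6°] uniform, h=22: full span → s += 22 → s = 49.0000
seg 5 [230.6°–268.3°] cycloidal, h=26: full span → s += 26 → s = 75.0000
seg 6 [268.3°–360°] cycloidal, h=12: θ=314° here. β=45.7, B=91.7. 12·(0.4984 − sin(2π·0.4984)/(2π)) = 5.9607 → s = 80.9607

80.9607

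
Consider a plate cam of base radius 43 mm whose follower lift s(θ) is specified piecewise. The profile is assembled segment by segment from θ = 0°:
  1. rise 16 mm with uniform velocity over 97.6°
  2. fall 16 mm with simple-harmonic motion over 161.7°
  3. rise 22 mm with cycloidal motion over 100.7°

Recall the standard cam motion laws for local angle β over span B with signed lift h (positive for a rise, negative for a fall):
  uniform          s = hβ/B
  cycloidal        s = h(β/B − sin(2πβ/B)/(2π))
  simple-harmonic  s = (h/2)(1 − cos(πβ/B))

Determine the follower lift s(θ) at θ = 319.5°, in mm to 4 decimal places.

seg 1 [0°–97.6°] uniform, h=16: full span → s += 16 → s = 16.0000
seg 2 [97.6°–259.3°] simple-harmonic, h=-16: full span → s += -16 → s = 0.0000
seg 3 [259.3°–360°] cycloidal, h=22: θ=319.5° here. β=60.2, B=100.7. 22·(0.5978 − sin(2π·0.5978)/(2π)) = 15.1709 → s = 15.1709

15.1709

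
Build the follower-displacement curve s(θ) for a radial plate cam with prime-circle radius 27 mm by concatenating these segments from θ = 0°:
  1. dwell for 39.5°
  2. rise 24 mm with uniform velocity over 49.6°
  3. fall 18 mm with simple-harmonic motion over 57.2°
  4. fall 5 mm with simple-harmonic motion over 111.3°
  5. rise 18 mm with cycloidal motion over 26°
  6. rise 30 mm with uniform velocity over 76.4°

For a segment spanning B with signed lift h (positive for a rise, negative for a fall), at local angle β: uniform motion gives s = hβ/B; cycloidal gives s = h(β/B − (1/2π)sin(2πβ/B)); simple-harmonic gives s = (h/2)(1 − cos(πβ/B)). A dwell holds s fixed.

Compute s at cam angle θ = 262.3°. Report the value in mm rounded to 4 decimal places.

seg 1 [0°–39.5°] dwell: s stays 0.0000
seg 2 [39.5°–89.1°] uniform, h=24: full span → s += 24 → s = 24.0000
seg 3 [89.1°–146.3°] simple-harmonic, h=-18: full span → s += -18 → s = 6.0000
seg 4 [146.3°–257.6°] simple-harmonic, h=-5: full span → s += -5 → s = 1.0000
seg 5 [257.6°–283.6°] cycloidal, h=18: θ=262.3° here. β=4.7, B=26. 18·(0.1808 − sin(2π·0.1808)/(2π)) = 0.6558 → s = 1.6558

1.6558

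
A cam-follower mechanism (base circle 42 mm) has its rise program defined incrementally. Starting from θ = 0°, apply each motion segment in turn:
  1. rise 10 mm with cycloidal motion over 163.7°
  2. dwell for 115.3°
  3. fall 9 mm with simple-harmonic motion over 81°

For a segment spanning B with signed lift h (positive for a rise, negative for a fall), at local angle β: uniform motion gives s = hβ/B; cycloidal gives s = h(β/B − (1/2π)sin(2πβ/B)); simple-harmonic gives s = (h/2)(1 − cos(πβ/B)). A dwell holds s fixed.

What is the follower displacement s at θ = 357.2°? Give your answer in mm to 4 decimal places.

seg 1 [0°–163.7°] cycloidal, h=10: full span → s += 10 → s = 10.0000
seg 2 [163.7°–279°] dwell: s stays 10.0000
seg 3 [279°–360°] simple-harmonic, h=-9: θ=357.2° here. β=78.2, B=81. -9/2·(1 − cos(π·0.9654)) = -8.9735 → s = 1.0265

1.0265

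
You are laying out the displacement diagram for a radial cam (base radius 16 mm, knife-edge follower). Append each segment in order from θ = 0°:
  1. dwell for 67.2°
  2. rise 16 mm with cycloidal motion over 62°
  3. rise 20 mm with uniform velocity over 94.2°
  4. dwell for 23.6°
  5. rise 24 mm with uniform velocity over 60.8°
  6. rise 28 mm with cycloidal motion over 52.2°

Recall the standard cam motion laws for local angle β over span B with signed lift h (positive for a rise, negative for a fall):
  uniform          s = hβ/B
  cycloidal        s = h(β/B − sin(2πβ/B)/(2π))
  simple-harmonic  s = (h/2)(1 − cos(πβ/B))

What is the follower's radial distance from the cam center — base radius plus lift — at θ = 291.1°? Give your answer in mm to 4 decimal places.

seg 1 [0°–67.2°] dwell: s stays 0.0000
seg 2 [67.2°–129.2°] cycloidal, h=16: full span → s += 16 → s = 16.0000
seg 3 [129.2°–223.4°] uniform, h=20: full span → s += 20 → s = 36.0000
seg 4 [223.4°–247°] dwell: s stays 36.0000
seg 5 [247°–307.8°] uniform, h=24: θ=291.1° here. β=44.1, B=60.8. 24·44.1/60.8 = 17.4079 → s = 53.4079
radial distance = base radius + s = 16 + 53.4079 = 69.4079

69.4079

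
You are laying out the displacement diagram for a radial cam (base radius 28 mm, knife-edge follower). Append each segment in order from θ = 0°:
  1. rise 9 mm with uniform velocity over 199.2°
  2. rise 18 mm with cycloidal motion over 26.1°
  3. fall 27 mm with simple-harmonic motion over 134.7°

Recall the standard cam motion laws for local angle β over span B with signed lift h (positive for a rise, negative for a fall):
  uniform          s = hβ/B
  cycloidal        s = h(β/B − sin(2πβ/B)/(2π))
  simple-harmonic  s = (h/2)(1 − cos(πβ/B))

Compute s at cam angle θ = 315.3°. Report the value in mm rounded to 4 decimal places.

seg 1 [0°–199.2°] uniform, h=9: full span → s += 9 → s = 9.0000
seg 2 [199.2°–225.3°] cycloidal, h=18: full span → s += 18 → s = 27.0000
seg 3 [225.3°–360°] simple-harmonic, h=-27: θ=315.3° here. β=90, B=134.7. -27/2·(1 − cos(π·0.6682)) = -20.3045 → s = 6.6955

6.6955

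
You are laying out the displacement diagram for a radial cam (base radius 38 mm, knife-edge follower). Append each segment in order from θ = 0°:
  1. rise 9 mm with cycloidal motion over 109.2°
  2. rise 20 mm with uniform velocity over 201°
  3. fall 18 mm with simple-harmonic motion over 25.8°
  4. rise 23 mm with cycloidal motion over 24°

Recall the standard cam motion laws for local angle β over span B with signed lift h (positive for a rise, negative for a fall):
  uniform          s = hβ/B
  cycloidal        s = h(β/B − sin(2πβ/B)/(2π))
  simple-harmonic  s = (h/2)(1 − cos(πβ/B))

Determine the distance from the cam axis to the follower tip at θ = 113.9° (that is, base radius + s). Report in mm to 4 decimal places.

seg 1 [0°–109.2°] cycloidal, h=9: full span → s += 9 → s = 9.0000
seg 2 [109.2°–310.2°] uniform, h=20: θ=113.9° here. β=4.7, B=201. 20·4.7/201 = 0.4677 → s = 9.4677
radial distance = base radius + s = 38 + 9.4677 = 47.4677

47.4677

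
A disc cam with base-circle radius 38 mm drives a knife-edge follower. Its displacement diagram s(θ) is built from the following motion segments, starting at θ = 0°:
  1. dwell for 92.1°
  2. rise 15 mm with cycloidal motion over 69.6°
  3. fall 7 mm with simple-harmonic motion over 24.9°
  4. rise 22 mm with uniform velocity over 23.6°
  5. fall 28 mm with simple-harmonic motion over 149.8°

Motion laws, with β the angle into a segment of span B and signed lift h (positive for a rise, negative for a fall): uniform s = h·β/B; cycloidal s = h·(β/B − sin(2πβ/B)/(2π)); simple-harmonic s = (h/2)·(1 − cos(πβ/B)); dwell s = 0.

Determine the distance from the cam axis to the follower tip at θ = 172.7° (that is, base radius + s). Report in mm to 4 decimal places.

seg 1 [0°–92.1°] dwell: s stays 0.0000
seg 2 [92.1°–161.7°] cycloidal, h=15: full span → s += 15 → s = 15.0000
seg 3 [161.7°–186.6°] simple-harmonic, h=-7: θ=172.7° here. β=11, B=24.9. -7/2·(1 − cos(π·0.4418)) = -2.8633 → s = 12.1367
radial distance = base radius + s = 38 + 12.1367 = 50.1367

50.1367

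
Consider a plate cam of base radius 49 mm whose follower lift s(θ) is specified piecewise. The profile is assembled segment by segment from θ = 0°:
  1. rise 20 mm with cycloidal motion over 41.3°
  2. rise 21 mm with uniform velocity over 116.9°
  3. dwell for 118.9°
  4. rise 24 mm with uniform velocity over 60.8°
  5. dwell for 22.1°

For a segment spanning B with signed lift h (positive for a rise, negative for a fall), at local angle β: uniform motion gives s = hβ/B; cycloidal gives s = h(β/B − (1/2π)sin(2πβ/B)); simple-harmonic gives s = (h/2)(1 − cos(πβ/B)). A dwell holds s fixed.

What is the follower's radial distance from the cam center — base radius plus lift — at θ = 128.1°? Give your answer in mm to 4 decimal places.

seg 1 [0°–41.3°] cycloidal, h=20: full span → s += 20 → s = 20.0000
seg 2 [41.3°–158.2°] uniform, h=21: θ=128.1° here. β=86.8, B=116.9. 21·86.8/116.9 = 15.5928 → s = 35.5928
radial distance = base radius + s = 49 + 35.5928 = 84.5928

84.5928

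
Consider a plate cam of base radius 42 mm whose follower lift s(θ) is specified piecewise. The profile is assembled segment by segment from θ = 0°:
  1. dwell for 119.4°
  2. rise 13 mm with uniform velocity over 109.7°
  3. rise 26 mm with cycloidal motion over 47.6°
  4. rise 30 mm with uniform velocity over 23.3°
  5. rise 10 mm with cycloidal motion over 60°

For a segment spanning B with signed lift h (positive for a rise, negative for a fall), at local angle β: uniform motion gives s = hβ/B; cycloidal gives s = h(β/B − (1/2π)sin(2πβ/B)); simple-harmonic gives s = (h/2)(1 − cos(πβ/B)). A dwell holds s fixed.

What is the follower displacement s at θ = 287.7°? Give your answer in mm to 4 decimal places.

seg 1 [0°–119.4°] dwell: s stays 0.0000
seg 2 [119.4°–229.1°] uniform, h=13: full span → s += 13 → s = 13.0000
seg 3 [229.1°–276.7°] cycloidal, h=26: full span → s += 26 → s = 39.0000
seg 4 [276.7°–300°] uniform, h=30: θ=287.7° here. β=11, B=23.3. 30·11/23.3 = 14.1631 → s = 53.1631

53.1631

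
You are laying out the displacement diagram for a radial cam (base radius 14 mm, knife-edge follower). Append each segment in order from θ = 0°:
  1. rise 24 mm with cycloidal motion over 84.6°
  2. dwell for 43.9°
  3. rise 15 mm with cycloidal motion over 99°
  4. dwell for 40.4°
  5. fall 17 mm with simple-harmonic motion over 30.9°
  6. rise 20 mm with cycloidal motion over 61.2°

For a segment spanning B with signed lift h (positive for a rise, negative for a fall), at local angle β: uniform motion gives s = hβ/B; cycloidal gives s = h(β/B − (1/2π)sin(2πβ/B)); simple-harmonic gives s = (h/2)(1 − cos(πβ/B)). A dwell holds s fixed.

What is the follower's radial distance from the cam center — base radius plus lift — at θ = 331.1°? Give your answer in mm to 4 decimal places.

seg 1 [0°–84.6°] cycloidal, h=24: full span → s += 24 → s = 24.0000
seg 2 [84.6°–128.5°] dwell: s stays 24.0000
seg 3 [128.5°–227.5°] cycloidal, h=15: full span → s += 15 → s = 39.0000
seg 4 [227.5°–267.9°] dwell: s stays 39.0000
seg 5 [267.9°–298.8°] simple-harmonic, h=-17: full span → s += -17 → s = 22.0000
seg 6 [298.8°–360°] cycloidal, h=20: θ=331.1° here. β=32.3, B=61.2. 20·(0.5278 − sin(2π·0.5278)/(2π)) = 11.1083 → s = 33.1083
radial distance = base radius + s = 14 + 33.1083 = 47.1083

47.1083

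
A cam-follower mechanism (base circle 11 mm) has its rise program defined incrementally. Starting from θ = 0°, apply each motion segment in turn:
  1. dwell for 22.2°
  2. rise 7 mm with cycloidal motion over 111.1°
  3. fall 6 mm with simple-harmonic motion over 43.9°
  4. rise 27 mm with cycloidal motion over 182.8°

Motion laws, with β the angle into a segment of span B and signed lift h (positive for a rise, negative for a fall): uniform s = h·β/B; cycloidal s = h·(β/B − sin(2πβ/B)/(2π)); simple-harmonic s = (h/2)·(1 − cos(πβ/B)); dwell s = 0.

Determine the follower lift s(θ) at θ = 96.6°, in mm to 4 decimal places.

seg 1 [0°–22.2°] dwell: s stays 0.0000
seg 2 [22.2°–133.3°] cycloidal, h=7: θ=96.6° here. β=74.4, B=111.1. 7·(0.6697 − sin(2π·0.6697)/(2π)) = 5.6628 → s = 5.6628

5.6628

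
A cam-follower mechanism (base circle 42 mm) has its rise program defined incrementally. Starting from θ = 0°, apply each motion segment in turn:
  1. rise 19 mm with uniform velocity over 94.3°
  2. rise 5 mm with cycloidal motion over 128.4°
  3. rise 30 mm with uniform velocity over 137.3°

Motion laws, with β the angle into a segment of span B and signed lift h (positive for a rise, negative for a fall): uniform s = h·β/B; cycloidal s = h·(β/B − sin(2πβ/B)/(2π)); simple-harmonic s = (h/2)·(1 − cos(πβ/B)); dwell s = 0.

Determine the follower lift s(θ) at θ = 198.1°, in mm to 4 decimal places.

seg 1 [0°–94.3°] uniform, h=19: full span → s += 19 → s = 19.0000
seg 2 [94.3°–222.7°] cycloidal, h=5: θ=198.1° here. β=103.8, B=128.4. 5·(0.8084 − sin(2π·0.8084)/(2π)) = 4.7848 → s = 23.7848

23.7848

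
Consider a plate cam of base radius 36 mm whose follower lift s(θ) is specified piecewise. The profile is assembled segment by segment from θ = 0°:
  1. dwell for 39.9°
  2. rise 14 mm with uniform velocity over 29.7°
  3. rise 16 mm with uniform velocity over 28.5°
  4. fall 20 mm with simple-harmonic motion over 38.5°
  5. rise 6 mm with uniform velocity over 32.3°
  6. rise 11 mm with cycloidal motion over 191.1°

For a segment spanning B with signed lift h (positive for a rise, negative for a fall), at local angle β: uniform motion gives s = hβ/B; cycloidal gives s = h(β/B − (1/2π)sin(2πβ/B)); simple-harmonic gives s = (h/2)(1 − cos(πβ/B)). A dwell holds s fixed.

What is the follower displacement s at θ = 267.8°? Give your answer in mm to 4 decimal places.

seg 1 [0°–39.9°] dwell: s stays 0.0000
seg 2 [39.9°–69.6°] uniform, h=14: full span → s += 14 → s = 14.0000
seg 3 [69.6°–98.1°] uniform, h=16: full span → s += 16 → s = 30.0000
seg 4 [98.1°–136.6°] simple-harmonic, h=-20: full span → s += -20 → s = 10.0000
seg 5 [136.6°–168.9°] uniform, h=6: full span → s += 6 → s = 16.0000
seg 6 [168.9°–360°] cycloidal, h=11: θ=267.8° here. β=98.9, B=191.1. 11·(0.5175 − sin(2π·0.5175)/(2π)) = 5.8853 → s = 21.8853

21.8853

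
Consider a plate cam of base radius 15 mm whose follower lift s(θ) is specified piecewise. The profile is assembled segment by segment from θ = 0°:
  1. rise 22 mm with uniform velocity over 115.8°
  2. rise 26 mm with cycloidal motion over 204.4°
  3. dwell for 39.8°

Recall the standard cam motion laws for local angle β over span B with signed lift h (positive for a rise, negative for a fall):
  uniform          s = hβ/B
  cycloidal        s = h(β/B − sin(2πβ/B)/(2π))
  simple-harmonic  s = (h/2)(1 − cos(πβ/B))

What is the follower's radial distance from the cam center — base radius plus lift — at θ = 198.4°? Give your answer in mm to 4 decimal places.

seg 1 [0°–115.8°] uniform, h=22: full span → s += 22 → s = 22.0000
seg 2 [115.8°–320.2°] cycloidal, h=26: θ=198.4° here. β=82.6, B=204.4. 26·(0.4041 − sin(2π·0.4041)/(2π)) = 8.1618 → s = 30.1618
radial distance = base radius + s = 15 + 30.1618 = 45.1618

45.1618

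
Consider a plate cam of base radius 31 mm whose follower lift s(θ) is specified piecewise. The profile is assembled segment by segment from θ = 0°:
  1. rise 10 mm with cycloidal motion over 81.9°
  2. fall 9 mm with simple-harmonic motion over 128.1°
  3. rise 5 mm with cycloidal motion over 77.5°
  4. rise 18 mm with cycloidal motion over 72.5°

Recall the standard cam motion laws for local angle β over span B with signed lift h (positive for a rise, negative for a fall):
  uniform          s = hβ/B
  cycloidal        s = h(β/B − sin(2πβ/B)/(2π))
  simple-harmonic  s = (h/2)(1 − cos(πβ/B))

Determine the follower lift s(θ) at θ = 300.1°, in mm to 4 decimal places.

seg 1 [0°–81.9°] cycloidal, h=10: full span → s += 10 → s = 10.0000
seg 2 [81.9°–210°] simple-harmonic, h=-9: full span → s += -9 → s = 1.0000
seg 3 [210°–287.5°] cycloidal, h=5: full span → s += 5 → s = 6.0000
seg 4 [287.5°–360°] cycloidal, h=18: θ=300.1° here. β=12.6, B=72.5. 18·(0.1738 − sin(2π·0.1738)/(2π)) = 0.5857 → s = 6.5857

6.5857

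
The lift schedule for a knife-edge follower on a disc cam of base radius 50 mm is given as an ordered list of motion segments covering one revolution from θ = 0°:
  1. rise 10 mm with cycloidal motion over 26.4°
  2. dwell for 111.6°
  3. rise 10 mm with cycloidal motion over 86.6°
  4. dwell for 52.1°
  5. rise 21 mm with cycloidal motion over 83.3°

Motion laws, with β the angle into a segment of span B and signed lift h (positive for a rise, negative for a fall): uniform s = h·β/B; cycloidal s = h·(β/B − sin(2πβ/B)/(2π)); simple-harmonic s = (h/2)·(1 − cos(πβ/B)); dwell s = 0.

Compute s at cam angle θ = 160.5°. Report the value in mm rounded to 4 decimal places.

seg 1 [0°–26.4°] cycloidal, h=10: full span → s += 10 → s = 10.0000
seg 2 [26.4°–138°] dwell: s stays 10.0000
seg 3 [138°–224.6°] cycloidal, h=10: θ=160.5° here. β=22.5, B=86.6. 10·(0.2598 − sin(2π·0.2598)/(2π)) = 1.0096 → s = 11.0096

11.0096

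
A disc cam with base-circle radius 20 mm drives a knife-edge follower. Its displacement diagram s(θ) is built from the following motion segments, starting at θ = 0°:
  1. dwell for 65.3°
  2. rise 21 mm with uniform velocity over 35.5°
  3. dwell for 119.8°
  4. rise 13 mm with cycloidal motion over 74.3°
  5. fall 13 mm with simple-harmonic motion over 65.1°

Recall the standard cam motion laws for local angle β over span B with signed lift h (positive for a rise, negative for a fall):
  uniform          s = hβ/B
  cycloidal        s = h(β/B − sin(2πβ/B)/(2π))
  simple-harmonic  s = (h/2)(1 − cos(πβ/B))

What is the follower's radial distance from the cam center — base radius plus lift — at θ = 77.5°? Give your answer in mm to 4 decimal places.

seg 1 [0°–65.3°] dwell: s stays 0.0000
seg 2 [65.3°–100.8°] uniform, h=21: θ=77.5° here. β=12.2, B=35.5. 21·12.2/35.5 = 7.2169 → s = 7.2169
radial distance = base radius + s = 20 + 7.2169 = 27.2169

27.2169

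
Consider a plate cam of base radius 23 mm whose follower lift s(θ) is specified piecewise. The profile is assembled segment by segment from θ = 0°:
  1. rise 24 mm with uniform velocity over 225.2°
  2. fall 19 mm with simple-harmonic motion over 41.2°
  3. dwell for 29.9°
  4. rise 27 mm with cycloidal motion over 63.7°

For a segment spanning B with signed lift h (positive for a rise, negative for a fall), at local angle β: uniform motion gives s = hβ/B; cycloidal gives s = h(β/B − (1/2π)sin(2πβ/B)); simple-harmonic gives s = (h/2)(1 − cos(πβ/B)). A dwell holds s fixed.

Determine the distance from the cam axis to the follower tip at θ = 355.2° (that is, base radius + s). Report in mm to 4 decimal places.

seg 1 [0°–225.2°] uniform, h=24: full span → s += 24 → s = 24.0000
seg 2 [225.2°–266.4°] simple-harmonic, h=-19: full span → s += -19 → s = 5.0000
seg 3 [266.4°–296.3°] dwell: s stays 5.0000
seg 4 [296.3°–360°] cycloidal, h=27: θ=355.2° here. β=58.9, B=63.7. 27·(0.9246 − sin(2π·0.9246)/(2π)) = 26.9248 → s = 31.9248
radial distance = base radius + s = 23 + 31.9248 = 54.9248

54.9248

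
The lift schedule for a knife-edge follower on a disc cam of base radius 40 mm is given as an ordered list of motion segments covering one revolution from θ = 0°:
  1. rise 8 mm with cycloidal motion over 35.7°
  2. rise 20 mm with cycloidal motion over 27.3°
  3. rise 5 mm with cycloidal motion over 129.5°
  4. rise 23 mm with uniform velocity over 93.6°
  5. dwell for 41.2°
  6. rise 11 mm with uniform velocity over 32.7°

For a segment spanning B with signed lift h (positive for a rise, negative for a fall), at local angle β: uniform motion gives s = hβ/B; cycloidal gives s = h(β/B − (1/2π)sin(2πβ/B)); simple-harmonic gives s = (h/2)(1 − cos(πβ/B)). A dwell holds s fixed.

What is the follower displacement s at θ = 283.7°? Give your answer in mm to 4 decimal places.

seg 1 [0°–35.7°] cycloidal, h=8: full span → s += 8 → s = 8.0000
seg 2 [35.7°–63°] cycloidal, h=20: full span → s += 20 → s = 28.0000
seg 3 [63°–192.5°] cycloidal, h=5: full span → s += 5 → s = 33.0000
seg 4 [192.5°–286.1°] uniform, h=23: θ=283.7° here. β=91.2, B=93.6. 23·91.2/93.6 = 22.4103 → s = 55.4103

55.4103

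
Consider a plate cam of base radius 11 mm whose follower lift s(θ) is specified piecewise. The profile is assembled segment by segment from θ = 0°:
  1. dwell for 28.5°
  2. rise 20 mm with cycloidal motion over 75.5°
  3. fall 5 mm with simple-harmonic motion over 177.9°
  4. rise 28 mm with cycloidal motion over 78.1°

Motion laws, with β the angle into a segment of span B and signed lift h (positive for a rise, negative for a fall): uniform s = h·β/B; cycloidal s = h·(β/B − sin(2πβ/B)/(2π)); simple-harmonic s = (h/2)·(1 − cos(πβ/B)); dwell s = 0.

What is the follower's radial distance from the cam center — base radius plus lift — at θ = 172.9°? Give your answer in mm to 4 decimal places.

seg 1 [0°–28.5°] dwell: s stays 0.0000
seg 2 [28.5°–104°] cycloidal, h=20: full span → s += 20 → s = 20.0000
seg 3 [104°–281.9°] simple-harmonic, h=-5: θ=172.9° here. β=68.9, B=177.9. -5/2·(1 − cos(π·0.3873)) = -1.6332 → s = 18.3668
radial distance = base radius + s = 11 + 18.3668 = 29.3668

29.3668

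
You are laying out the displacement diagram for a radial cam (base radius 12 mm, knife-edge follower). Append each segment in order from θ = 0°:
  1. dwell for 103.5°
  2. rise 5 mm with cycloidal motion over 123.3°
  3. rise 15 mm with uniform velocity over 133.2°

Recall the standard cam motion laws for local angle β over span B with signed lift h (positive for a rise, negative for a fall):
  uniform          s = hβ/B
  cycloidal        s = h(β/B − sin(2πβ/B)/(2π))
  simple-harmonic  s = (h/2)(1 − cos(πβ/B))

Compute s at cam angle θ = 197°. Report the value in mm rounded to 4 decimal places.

seg 1 [0°–103.5°] dwell: s stays 0.0000
seg 2 [103.5°–226.8°] cycloidal, h=5: θ=197° here. β=93.5, B=123.3. 5·(0.7583 − sin(2π·0.7583)/(2π)) = 4.5863 → s = 4.5863

4.5863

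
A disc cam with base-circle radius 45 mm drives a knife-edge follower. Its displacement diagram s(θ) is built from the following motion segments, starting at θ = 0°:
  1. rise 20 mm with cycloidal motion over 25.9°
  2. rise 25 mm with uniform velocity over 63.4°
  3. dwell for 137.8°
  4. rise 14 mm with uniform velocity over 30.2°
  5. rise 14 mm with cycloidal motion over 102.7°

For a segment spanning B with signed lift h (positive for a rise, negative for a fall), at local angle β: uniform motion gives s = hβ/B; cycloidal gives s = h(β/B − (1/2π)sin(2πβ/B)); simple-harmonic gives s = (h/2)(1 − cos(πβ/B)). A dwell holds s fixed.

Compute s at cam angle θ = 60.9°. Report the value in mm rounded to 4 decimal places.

seg 1 [0°–25.9°] cycloidal, h=20: full span → s += 20 → s = 20.0000
seg 2 [25.9°–89.3°] uniform, h=25: θ=60.9° here. β=35, B=63.4. 25·35/63.4 = 13.8013 → s = 33.8013

33.8013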